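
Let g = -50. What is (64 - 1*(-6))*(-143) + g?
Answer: -10060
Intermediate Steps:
(64 - 1*(-6))*(-143) + g = (64 - 1*(-6))*(-143) - 50 = (64 + 6)*(-143) - 50 = 70*(-143) - 50 = -10010 - 50 = -10060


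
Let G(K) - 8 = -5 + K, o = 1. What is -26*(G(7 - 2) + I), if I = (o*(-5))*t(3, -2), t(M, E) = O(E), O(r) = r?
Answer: -468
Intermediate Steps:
t(M, E) = E
G(K) = 3 + K (G(K) = 8 + (-5 + K) = 3 + K)
I = 10 (I = (1*(-5))*(-2) = -5*(-2) = 10)
-26*(G(7 - 2) + I) = -26*((3 + (7 - 2)) + 10) = -26*((3 + 5) + 10) = -26*(8 + 10) = -26*18 = -468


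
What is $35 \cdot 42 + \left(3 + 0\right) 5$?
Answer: $1485$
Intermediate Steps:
$35 \cdot 42 + \left(3 + 0\right) 5 = 1470 + 3 \cdot 5 = 1470 + 15 = 1485$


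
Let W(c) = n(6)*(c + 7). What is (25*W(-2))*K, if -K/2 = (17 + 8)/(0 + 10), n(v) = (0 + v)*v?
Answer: -22500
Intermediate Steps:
n(v) = v**2 (n(v) = v*v = v**2)
W(c) = 252 + 36*c (W(c) = 6**2*(c + 7) = 36*(7 + c) = 252 + 36*c)
K = -5 (K = -2*(17 + 8)/(0 + 10) = -50/10 = -2*5/2 = -5)
(25*W(-2))*K = (25*(252 + 36*(-2)))*(-5) = (25*(252 - 72))*(-5) = (25*180)*(-5) = 4500*(-5) = -22500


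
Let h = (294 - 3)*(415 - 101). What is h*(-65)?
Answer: -5939310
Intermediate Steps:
h = 91374 (h = 291*314 = 91374)
h*(-65) = 91374*(-65) = -5939310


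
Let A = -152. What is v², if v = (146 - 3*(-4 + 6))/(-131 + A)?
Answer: 19600/80089 ≈ 0.24473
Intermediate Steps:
v = -140/283 (v = (146 - 3*(-4 + 6))/(-131 - 152) = (146 - 3*2)/(-283) = (146 - 6)*(-1/283) = 140*(-1/283) = -140/283 ≈ -0.49470)
v² = (-140/283)² = 19600/80089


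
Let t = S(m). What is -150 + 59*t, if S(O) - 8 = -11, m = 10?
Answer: -327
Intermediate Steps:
S(O) = -3 (S(O) = 8 - 11 = -3)
t = -3
-150 + 59*t = -150 + 59*(-3) = -150 - 177 = -327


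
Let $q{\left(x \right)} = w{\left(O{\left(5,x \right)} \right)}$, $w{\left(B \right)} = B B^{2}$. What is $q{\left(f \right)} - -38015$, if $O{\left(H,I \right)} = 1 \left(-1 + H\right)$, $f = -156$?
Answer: $38079$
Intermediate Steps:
$O{\left(H,I \right)} = -1 + H$
$w{\left(B \right)} = B^{3}$
$q{\left(x \right)} = 64$ ($q{\left(x \right)} = \left(-1 + 5\right)^{3} = 4^{3} = 64$)
$q{\left(f \right)} - -38015 = 64 - -38015 = 64 + 38015 = 38079$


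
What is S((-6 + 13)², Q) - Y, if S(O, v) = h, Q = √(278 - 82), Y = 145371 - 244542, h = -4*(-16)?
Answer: 99235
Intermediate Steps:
h = 64
Y = -99171
Q = 14 (Q = √196 = 14)
S(O, v) = 64
S((-6 + 13)², Q) - Y = 64 - 1*(-99171) = 64 + 99171 = 99235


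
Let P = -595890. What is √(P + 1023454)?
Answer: 2*√106891 ≈ 653.88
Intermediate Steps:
√(P + 1023454) = √(-595890 + 1023454) = √427564 = 2*√106891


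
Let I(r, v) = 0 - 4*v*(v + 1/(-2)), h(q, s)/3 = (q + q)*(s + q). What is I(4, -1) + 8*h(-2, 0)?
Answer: 186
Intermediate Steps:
h(q, s) = 6*q*(q + s) (h(q, s) = 3*((q + q)*(s + q)) = 3*((2*q)*(q + s)) = 3*(2*q*(q + s)) = 6*q*(q + s))
I(r, v) = -4*v*(-1/2 + v) (I(r, v) = 0 - 4*v*(v - 1/2) = 0 - 4*v*(-1/2 + v) = -4*v*(-1/2 + v))
I(4, -1) + 8*h(-2, 0) = 2*(-1)*(1 - 2*(-1)) + 8*(6*(-2)*(-2 + 0)) = 2*(-1)*(1 + 2) + 8*(6*(-2)*(-2)) = 2*(-1)*3 + 8*24 = -6 + 192 = 186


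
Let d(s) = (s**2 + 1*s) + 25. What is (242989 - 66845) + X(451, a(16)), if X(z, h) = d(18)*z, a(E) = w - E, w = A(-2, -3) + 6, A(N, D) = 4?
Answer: 341661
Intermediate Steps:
d(s) = 25 + s + s**2 (d(s) = (s**2 + s) + 25 = (s + s**2) + 25 = 25 + s + s**2)
w = 10 (w = 4 + 6 = 10)
a(E) = 10 - E
X(z, h) = 367*z (X(z, h) = (25 + 18 + 18**2)*z = (25 + 18 + 324)*z = 367*z)
(242989 - 66845) + X(451, a(16)) = (242989 - 66845) + 367*451 = 176144 + 165517 = 341661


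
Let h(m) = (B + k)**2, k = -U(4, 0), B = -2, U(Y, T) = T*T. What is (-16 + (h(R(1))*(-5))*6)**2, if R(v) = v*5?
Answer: 18496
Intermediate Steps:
U(Y, T) = T**2
R(v) = 5*v
k = 0 (k = -1*0**2 = -1*0 = 0)
h(m) = 4 (h(m) = (-2 + 0)**2 = (-2)**2 = 4)
(-16 + (h(R(1))*(-5))*6)**2 = (-16 + (4*(-5))*6)**2 = (-16 - 20*6)**2 = (-16 - 120)**2 = (-136)**2 = 18496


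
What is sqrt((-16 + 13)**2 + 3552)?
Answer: sqrt(3561) ≈ 59.674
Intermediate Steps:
sqrt((-16 + 13)**2 + 3552) = sqrt((-3)**2 + 3552) = sqrt(9 + 3552) = sqrt(3561)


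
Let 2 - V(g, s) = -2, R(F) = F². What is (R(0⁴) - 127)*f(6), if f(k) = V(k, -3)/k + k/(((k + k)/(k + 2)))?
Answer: -1778/3 ≈ -592.67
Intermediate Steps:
V(g, s) = 4 (V(g, s) = 2 - 1*(-2) = 2 + 2 = 4)
f(k) = 1 + k/2 + 4/k (f(k) = 4/k + k/(((k + k)/(k + 2))) = 4/k + k/(((2*k)/(2 + k))) = 4/k + k/((2*k/(2 + k))) = 4/k + k*((2 + k)/(2*k)) = 4/k + (1 + k/2) = 1 + k/2 + 4/k)
(R(0⁴) - 127)*f(6) = ((0⁴)² - 127)*(1 + (½)*6 + 4/6) = (0² - 127)*(1 + 3 + 4*(⅙)) = (0 - 127)*(1 + 3 + ⅔) = -127*14/3 = -1778/3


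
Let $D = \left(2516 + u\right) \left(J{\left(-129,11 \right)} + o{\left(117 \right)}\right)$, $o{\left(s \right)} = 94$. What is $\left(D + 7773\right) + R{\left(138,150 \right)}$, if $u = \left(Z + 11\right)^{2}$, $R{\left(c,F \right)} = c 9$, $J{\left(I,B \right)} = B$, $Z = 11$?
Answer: $324015$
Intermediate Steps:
$R{\left(c,F \right)} = 9 c$
$u = 484$ ($u = \left(11 + 11\right)^{2} = 22^{2} = 484$)
$D = 315000$ ($D = \left(2516 + 484\right) \left(11 + 94\right) = 3000 \cdot 105 = 315000$)
$\left(D + 7773\right) + R{\left(138,150 \right)} = \left(315000 + 7773\right) + 9 \cdot 138 = 322773 + 1242 = 324015$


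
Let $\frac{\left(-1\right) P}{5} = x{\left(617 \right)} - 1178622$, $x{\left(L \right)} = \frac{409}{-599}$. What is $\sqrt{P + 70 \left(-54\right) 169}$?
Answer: $\frac{\sqrt{1885245731245}}{599} \approx 2292.2$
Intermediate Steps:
$x{\left(L \right)} = - \frac{409}{599}$ ($x{\left(L \right)} = 409 \left(- \frac{1}{599}\right) = - \frac{409}{599}$)
$P = \frac{3529974935}{599}$ ($P = - 5 \left(- \frac{409}{599} - 1178622\right) = \left(-5\right) \left(- \frac{705994987}{599}\right) = \frac{3529974935}{599} \approx 5.8931 \cdot 10^{6}$)
$\sqrt{P + 70 \left(-54\right) 169} = \sqrt{\frac{3529974935}{599} + 70 \left(-54\right) 169} = \sqrt{\frac{3529974935}{599} - 638820} = \sqrt{\frac{3147321755}{599}} = \frac{\sqrt{1885245731245}}{599}$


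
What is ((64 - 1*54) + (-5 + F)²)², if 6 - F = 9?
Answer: 5476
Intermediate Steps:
F = -3 (F = 6 - 1*9 = 6 - 9 = -3)
((64 - 1*54) + (-5 + F)²)² = ((64 - 1*54) + (-5 - 3)²)² = ((64 - 54) + (-8)²)² = (10 + 64)² = 74² = 5476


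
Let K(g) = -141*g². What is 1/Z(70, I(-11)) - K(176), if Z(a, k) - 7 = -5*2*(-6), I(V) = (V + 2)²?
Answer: 292630273/67 ≈ 4.3676e+6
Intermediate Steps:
I(V) = (2 + V)²
Z(a, k) = 67 (Z(a, k) = 7 - 5*2*(-6) = 7 - 10*(-6) = 7 + 60 = 67)
1/Z(70, I(-11)) - K(176) = 1/67 - (-141)*176² = 1/67 - (-141)*30976 = 1/67 - 1*(-4367616) = 1/67 + 4367616 = 292630273/67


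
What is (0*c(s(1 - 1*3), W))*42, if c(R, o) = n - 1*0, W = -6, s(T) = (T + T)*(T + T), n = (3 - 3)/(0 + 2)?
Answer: 0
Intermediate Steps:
n = 0 (n = 0/2 = 0*(1/2) = 0)
s(T) = 4*T**2 (s(T) = (2*T)*(2*T) = 4*T**2)
c(R, o) = 0 (c(R, o) = 0 - 1*0 = 0 + 0 = 0)
(0*c(s(1 - 1*3), W))*42 = (0*0)*42 = 0*42 = 0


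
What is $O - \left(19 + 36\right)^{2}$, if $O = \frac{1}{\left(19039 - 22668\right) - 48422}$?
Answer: $- \frac{157454276}{52051} \approx -3025.0$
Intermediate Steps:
$O = - \frac{1}{52051}$ ($O = \frac{1}{-3629 - 48422} = \frac{1}{-52051} = - \frac{1}{52051} \approx -1.9212 \cdot 10^{-5}$)
$O - \left(19 + 36\right)^{2} = - \frac{1}{52051} - \left(19 + 36\right)^{2} = - \frac{1}{52051} - 55^{2} = - \frac{1}{52051} - 3025 = - \frac{157454276}{52051}$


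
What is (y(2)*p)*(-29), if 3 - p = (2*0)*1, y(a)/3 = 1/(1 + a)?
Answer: -87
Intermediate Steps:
y(a) = 3/(1 + a)
p = 3 (p = 3 - 2*0 = 3 - 0 = 3 - 1*0 = 3 + 0 = 3)
(y(2)*p)*(-29) = ((3/(1 + 2))*3)*(-29) = ((3/3)*3)*(-29) = ((3*(⅓))*3)*(-29) = (1*3)*(-29) = 3*(-29) = -87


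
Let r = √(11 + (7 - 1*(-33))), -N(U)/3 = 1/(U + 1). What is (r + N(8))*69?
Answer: -23 + 69*√51 ≈ 469.76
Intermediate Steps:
N(U) = -3/(1 + U) (N(U) = -3/(U + 1) = -3/(1 + U))
r = √51 (r = √(11 + (7 + 33)) = √(11 + 40) = √51 ≈ 7.1414)
(r + N(8))*69 = (√51 - 3/(1 + 8))*69 = (√51 - 3/9)*69 = (√51 - 3*⅑)*69 = (√51 - ⅓)*69 = (-⅓ + √51)*69 = -23 + 69*√51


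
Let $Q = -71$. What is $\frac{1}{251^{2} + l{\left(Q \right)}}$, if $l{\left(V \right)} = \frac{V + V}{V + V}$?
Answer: $\frac{1}{63002} \approx 1.5873 \cdot 10^{-5}$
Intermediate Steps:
$l{\left(V \right)} = 1$ ($l{\left(V \right)} = \frac{2 V}{2 V} = 2 V \frac{1}{2 V} = 1$)
$\frac{1}{251^{2} + l{\left(Q \right)}} = \frac{1}{251^{2} + 1} = \frac{1}{63001 + 1} = \frac{1}{63002}$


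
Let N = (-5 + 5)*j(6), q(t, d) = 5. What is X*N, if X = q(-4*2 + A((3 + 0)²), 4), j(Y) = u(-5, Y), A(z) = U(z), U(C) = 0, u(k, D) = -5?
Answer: 0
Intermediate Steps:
A(z) = 0
j(Y) = -5
X = 5
N = 0 (N = (-5 + 5)*(-5) = 0*(-5) = 0)
X*N = 5*0 = 0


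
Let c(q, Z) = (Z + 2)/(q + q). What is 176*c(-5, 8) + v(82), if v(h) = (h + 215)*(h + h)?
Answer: 48532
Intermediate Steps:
c(q, Z) = (2 + Z)/(2*q) (c(q, Z) = (2 + Z)/((2*q)) = (2 + Z)*(1/(2*q)) = (2 + Z)/(2*q))
v(h) = 2*h*(215 + h) (v(h) = (215 + h)*(2*h) = 2*h*(215 + h))
176*c(-5, 8) + v(82) = 176*((½)*(2 + 8)/(-5)) + 2*82*(215 + 82) = 176*((½)*(-⅕)*10) + 2*82*297 = 176*(-1) + 48708 = -176 + 48708 = 48532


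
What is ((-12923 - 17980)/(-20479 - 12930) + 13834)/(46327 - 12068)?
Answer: 462211009/1144558931 ≈ 0.40383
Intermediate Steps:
((-12923 - 17980)/(-20479 - 12930) + 13834)/(46327 - 12068) = (-30903/(-33409) + 13834)/34259 = (-30903*(-1/33409) + 13834)*(1/34259) = (30903/33409 + 13834)*(1/34259) = (462211009/33409)*(1/34259) = 462211009/1144558931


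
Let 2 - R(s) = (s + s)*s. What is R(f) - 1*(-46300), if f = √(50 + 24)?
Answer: 46154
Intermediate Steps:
f = √74 ≈ 8.6023
R(s) = 2 - 2*s² (R(s) = 2 - (s + s)*s = 2 - 2*s*s = 2 - 2*s²)
R(f) - 1*(-46300) = (2 - 2*(√74)²) - 1*(-46300) = (2 - 2*74) + 46300 = (2 - 148) + 46300 = -146 + 46300 = 46154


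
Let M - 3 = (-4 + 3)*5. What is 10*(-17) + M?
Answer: -172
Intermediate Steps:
M = -2 (M = 3 + (-4 + 3)*5 = 3 - 1*5 = 3 - 5 = -2)
10*(-17) + M = 10*(-17) - 2 = -170 - 2 = -172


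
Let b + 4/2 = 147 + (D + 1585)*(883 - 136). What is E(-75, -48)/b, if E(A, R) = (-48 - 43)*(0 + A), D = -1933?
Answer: -6825/259811 ≈ -0.026269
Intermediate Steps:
E(A, R) = -91*A
b = -259811 (b = -2 + (147 + (-1933 + 1585)*(883 - 136)) = -2 + (147 - 348*747) = -2 + (147 - 259956) = -2 - 259809 = -259811)
E(-75, -48)/b = -91*(-75)/(-259811) = 6825*(-1/259811) = -6825/259811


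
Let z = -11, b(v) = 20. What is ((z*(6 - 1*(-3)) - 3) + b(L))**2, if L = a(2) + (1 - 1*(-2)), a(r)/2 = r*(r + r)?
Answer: 6724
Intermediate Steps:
a(r) = 4*r**2 (a(r) = 2*(r*(r + r)) = 2*(r*(2*r)) = 2*(2*r**2) = 4*r**2)
L = 19 (L = 4*2**2 + (1 - 1*(-2)) = 4*4 + (1 + 2) = 16 + 3 = 19)
((z*(6 - 1*(-3)) - 3) + b(L))**2 = ((-11*(6 - 1*(-3)) - 3) + 20)**2 = ((-11*(6 + 3) - 3) + 20)**2 = ((-11*9 - 3) + 20)**2 = ((-99 - 3) + 20)**2 = (-102 + 20)**2 = (-82)**2 = 6724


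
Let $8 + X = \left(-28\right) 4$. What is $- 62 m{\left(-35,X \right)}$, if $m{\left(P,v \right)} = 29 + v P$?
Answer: $-262198$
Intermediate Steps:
$X = -120$ ($X = -8 - 112 = -120$)
$m{\left(P,v \right)} = 29 + P v$
$- 62 m{\left(-35,X \right)} = - 62 \left(29 - -4200\right) = - 62 \left(29 + 4200\right) = \left(-62\right) 4229 = -262198$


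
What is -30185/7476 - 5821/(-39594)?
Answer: -63979283/16444708 ≈ -3.8906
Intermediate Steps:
-30185/7476 - 5821/(-39594) = -30185*1/7476 - 5821*(-1/39594) = -30185/7476 + 5821/39594 = -63979283/16444708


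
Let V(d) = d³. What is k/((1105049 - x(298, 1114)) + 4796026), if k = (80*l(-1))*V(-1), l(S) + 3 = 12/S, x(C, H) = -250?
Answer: 48/236053 ≈ 0.00020334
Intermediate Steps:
l(S) = -3 + 12/S
k = 1200 (k = (80*(-3 + 12/(-1)))*(-1)³ = (80*(-3 + 12*(-1)))*(-1) = (80*(-3 - 12))*(-1) = (80*(-15))*(-1) = -1200*(-1) = 1200)
k/((1105049 - x(298, 1114)) + 4796026) = 1200/((1105049 - 1*(-250)) + 4796026) = 1200/((1105049 + 250) + 4796026) = 1200/(1105299 + 4796026) = 1200/5901325 = 1200*(1/5901325) = 48/236053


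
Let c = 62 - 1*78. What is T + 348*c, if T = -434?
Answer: -6002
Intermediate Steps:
c = -16 (c = 62 - 78 = -16)
T + 348*c = -434 + 348*(-16) = -434 - 5568 = -6002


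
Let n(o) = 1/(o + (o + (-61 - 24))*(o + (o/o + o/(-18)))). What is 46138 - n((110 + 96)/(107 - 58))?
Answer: 396200038525/8587282 ≈ 46138.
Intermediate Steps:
n(o) = 1/(o + (1 + 17*o/18)*(-85 + o)) (n(o) = 1/(o + (o - 85)*(o + (1 + o*(-1/18)))) = 1/(o + (-85 + o)*(o + (1 - o/18))) = 1/(o + (-85 + o)*(1 + 17*o/18)) = 1/(o + (1 + 17*o/18)*(-85 + o)))
46138 - n((110 + 96)/(107 - 58)) = 46138 - 18/(-1530 - 1409*(110 + 96)/(107 - 58) + 17*((110 + 96)/(107 - 58))²) = 46138 - 18/(-1530 - 290254/49 + 17*(206/49)²) = 46138 - 18/(-1530 - 290254/49 + 17*(206*(1/49))²) = 46138 - 18/(-1530 - 1409*206/49 + 17*(206/49)²) = 46138 - 18/(-1530 - 290254/49 + 17*(42436/2401)) = 46138 - 18/(-1530 - 290254/49 + 721412/2401) = 46138 - 18/(-17174564/2401) = 46138 - 18*(-2401)/17174564 = 46138 - 1*(-21609/8587282) = 46138 + 21609/8587282 = 396200038525/8587282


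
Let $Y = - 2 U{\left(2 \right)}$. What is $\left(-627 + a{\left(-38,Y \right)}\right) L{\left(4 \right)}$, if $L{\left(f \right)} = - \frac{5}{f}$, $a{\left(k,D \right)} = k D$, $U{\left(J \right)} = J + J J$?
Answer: $\frac{855}{4} \approx 213.75$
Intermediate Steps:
$U{\left(J \right)} = J + J^{2}$
$Y = -12$ ($Y = - 2 \cdot 2 \left(1 + 2\right) = - 2 \cdot 2 \cdot 3 = \left(-2\right) 6 = -12$)
$a{\left(k,D \right)} = D k$
$\left(-627 + a{\left(-38,Y \right)}\right) L{\left(4 \right)} = \left(-627 - -456\right) \left(- \frac{5}{4}\right) = \left(-627 + 456\right) \left(\left(-5\right) \frac{1}{4}\right) = \left(-171\right) \left(- \frac{5}{4}\right) = \frac{855}{4}$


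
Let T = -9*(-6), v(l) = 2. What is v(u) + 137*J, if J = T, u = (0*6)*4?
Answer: 7400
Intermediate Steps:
u = 0 (u = 0*4 = 0)
T = 54
J = 54
v(u) + 137*J = 2 + 137*54 = 2 + 7398 = 7400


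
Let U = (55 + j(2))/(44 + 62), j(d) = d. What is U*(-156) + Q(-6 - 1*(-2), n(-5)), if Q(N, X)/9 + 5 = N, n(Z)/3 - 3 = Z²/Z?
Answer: -8739/53 ≈ -164.89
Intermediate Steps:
n(Z) = 9 + 3*Z (n(Z) = 9 + 3*(Z²/Z) = 9 + 3*Z)
Q(N, X) = -45 + 9*N
U = 57/106 (U = (55 + 2)/(44 + 62) = 57/106 ≈ 0.53774)
U*(-156) + Q(-6 - 1*(-2), n(-5)) = (57/106)*(-156) + (-45 + 9*(-6 - 1*(-2))) = -4446/53 + (-45 + 9*(-6 + 2)) = -4446/53 + (-45 + 9*(-4)) = -4446/53 + (-45 - 36) = -4446/53 - 81 = -8739/53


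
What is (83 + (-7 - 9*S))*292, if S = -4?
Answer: 32704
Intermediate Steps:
(83 + (-7 - 9*S))*292 = (83 + (-7 - 9*(-4)))*292 = (83 + (-7 + 36))*292 = (83 + 29)*292 = 112*292 = 32704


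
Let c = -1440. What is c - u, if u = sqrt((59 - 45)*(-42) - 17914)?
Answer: -1440 - 29*I*sqrt(22) ≈ -1440.0 - 136.02*I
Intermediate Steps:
u = 29*I*sqrt(22) (u = sqrt(14*(-42) - 17914) = sqrt(-588 - 17914) = sqrt(-18502) = 29*I*sqrt(22) ≈ 136.02*I)
c - u = -1440 - 29*I*sqrt(22)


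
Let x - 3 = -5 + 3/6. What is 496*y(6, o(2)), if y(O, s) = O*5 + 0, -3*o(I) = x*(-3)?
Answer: 14880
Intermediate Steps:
x = -3/2 (x = 3 + (-5 + 3/6) = 3 + (-5 + 3*(⅙)) = 3 + (-5 + ½) = 3 - 9/2 = -3/2 ≈ -1.5000)
o(I) = -3/2 (o(I) = -(-1)*(-3)/2 = -⅓*9/2 = -3/2)
y(O, s) = 5*O (y(O, s) = 5*O + 0 = 5*O)
496*y(6, o(2)) = 496*(5*6) = 496*30 = 14880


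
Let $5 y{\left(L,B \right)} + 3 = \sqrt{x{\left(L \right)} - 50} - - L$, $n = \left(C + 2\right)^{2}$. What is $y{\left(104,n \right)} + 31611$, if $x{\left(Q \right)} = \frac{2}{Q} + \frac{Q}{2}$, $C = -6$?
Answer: $\frac{158156}{5} + \frac{\sqrt{1365}}{130} \approx 31632.0$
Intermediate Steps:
$n = 16$ ($n = \left(-6 + 2\right)^{2} = \left(-4\right)^{2} = 16$)
$x{\left(Q \right)} = \frac{Q}{2} + \frac{2}{Q}$ ($x{\left(Q \right)} = \frac{2}{Q} + Q \frac{1}{2} = \frac{2}{Q} + \frac{Q}{2} = \frac{Q}{2} + \frac{2}{Q}$)
$y{\left(L,B \right)} = - \frac{3}{5} + \frac{L}{5} + \frac{\sqrt{-50 + \frac{L}{2} + \frac{2}{L}}}{5}$ ($y{\left(L,B \right)} = - \frac{3}{5} + \frac{\sqrt{\left(\frac{L}{2} + \frac{2}{L}\right) - 50} - - L}{5} = - \frac{3}{5} + \frac{\sqrt{-50 + \frac{L}{2} + \frac{2}{L}} + L}{5} = - \frac{3}{5} + \frac{L + \sqrt{-50 + \frac{L}{2} + \frac{2}{L}}}{5} = - \frac{3}{5} + \left(\frac{L}{5} + \frac{\sqrt{-50 + \frac{L}{2} + \frac{2}{L}}}{5}\right) = - \frac{3}{5} + \frac{L}{5} + \frac{\sqrt{-50 + \frac{L}{2} + \frac{2}{L}}}{5}$)
$y{\left(104,n \right)} + 31611 = \left(- \frac{3}{5} + \frac{1}{5} \cdot 104 + \frac{\sqrt{2} \sqrt{\frac{4 + 104 \left(-100 + 104\right)}{104}}}{10}\right) + 31611 = \left(- \frac{3}{5} + \frac{104}{5} + \frac{\sqrt{2} \sqrt{\frac{4 + 104 \cdot 4}{104}}}{10}\right) + 31611 = \left(- \frac{3}{5} + \frac{104}{5} + \frac{\sqrt{2} \sqrt{\frac{4 + 416}{104}}}{10}\right) + 31611 = \left(- \frac{3}{5} + \frac{104}{5} + \frac{\sqrt{2} \sqrt{\frac{1}{104} \cdot 420}}{10}\right) + 31611 = \left(- \frac{3}{5} + \frac{104}{5} + \frac{\sqrt{2} \sqrt{\frac{105}{26}}}{10}\right) + 31611 = \left(- \frac{3}{5} + \frac{104}{5} + \frac{\sqrt{2} \frac{\sqrt{2730}}{26}}{10}\right) + 31611 = \left(- \frac{3}{5} + \frac{104}{5} + \frac{\sqrt{1365}}{130}\right) + 31611 = \left(\frac{101}{5} + \frac{\sqrt{1365}}{130}\right) + 31611 = \frac{158156}{5} + \frac{\sqrt{1365}}{130}$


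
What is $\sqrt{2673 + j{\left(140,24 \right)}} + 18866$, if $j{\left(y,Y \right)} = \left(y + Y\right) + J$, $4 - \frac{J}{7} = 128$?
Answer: $18866 + \sqrt{1969} \approx 18910.0$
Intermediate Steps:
$J = -868$ ($J = 28 - 896 = -868$)
$j{\left(y,Y \right)} = -868 + Y + y$ ($j{\left(y,Y \right)} = \left(y + Y\right) - 868 = \left(Y + y\right) - 868 = -868 + Y + y$)
$\sqrt{2673 + j{\left(140,24 \right)}} + 18866 = \sqrt{2673 + \left(-868 + 24 + 140\right)} + 18866 = \sqrt{2673 - 704} + 18866 = \sqrt{1969} + 18866 = 18866 + \sqrt{1969}$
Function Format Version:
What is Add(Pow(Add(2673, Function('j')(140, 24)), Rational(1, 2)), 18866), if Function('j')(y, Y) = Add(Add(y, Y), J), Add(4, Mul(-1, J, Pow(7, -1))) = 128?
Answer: Add(18866, Pow(1969, Rational(1, 2))) ≈ 18910.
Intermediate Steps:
J = -868 (J = Add(28, Mul(-7, 128)) = Add(28, -896) = -868)
Function('j')(y, Y) = Add(-868, Y, y) (Function('j')(y, Y) = Add(Add(y, Y), -868) = Add(Add(Y, y), -868) = Add(-868, Y, y))
Add(Pow(Add(2673, Function('j')(140, 24)), Rational(1, 2)), 18866) = Add(Pow(Add(2673, Add(-868, 24, 140)), Rational(1, 2)), 18866) = Add(Pow(Add(2673, -704), Rational(1, 2)), 18866) = Add(Pow(1969, Rational(1, 2)), 18866) = Add(18866, Pow(1969, Rational(1, 2)))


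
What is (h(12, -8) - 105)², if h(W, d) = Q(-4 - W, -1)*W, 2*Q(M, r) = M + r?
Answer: 42849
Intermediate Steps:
Q(M, r) = M/2 + r/2 (Q(M, r) = (M + r)/2 = M/2 + r/2)
h(W, d) = W*(-5/2 - W/2) (h(W, d) = ((-4 - W)/2 + (½)*(-1))*W = ((-2 - W/2) - ½)*W = (-5/2 - W/2)*W = W*(-5/2 - W/2))
(h(12, -8) - 105)² = (-½*12*(5 + 12) - 105)² = (-½*12*17 - 105)² = (-102 - 105)² = (-207)² = 42849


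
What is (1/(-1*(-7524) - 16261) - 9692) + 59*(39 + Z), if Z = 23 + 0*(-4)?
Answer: -52719059/8737 ≈ -6034.0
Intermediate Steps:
Z = 23 (Z = 23 + 0 = 23)
(1/(-1*(-7524) - 16261) - 9692) + 59*(39 + Z) = (1/(-1*(-7524) - 16261) - 9692) + 59*(39 + 23) = (1/(7524 - 16261) - 9692) + 59*62 = (1/(-8737) - 9692) + 3658 = (-1/8737 - 9692) + 3658 = -84679005/8737 + 3658 = -52719059/8737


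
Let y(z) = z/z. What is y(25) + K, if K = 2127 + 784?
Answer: 2912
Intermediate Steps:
y(z) = 1
K = 2911
y(25) + K = 1 + 2911 = 2912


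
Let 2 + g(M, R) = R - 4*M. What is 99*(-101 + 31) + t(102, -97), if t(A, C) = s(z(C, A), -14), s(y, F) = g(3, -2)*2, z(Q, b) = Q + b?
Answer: -6962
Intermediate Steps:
g(M, R) = -2 + R - 4*M (g(M, R) = -2 + (R - 4*M) = -2 + R - 4*M)
s(y, F) = -32 (s(y, F) = (-2 - 2 - 4*3)*2 = (-2 - 2 - 12)*2 = -16*2 = -32)
t(A, C) = -32
99*(-101 + 31) + t(102, -97) = 99*(-101 + 31) - 32 = 99*(-70) - 32 = -6930 - 32 = -6962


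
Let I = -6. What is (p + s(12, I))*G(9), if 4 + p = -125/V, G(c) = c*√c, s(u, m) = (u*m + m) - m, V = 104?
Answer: -216783/104 ≈ -2084.5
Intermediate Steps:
s(u, m) = m*u (s(u, m) = (m*u + m) - m = (m + m*u) - m = m*u)
G(c) = c^(3/2)
p = -541/104 (p = -4 - 125/104 = -541/104 ≈ -5.2019)
(p + s(12, I))*G(9) = (-541/104 - 6*12)*9^(3/2) = (-541/104 - 72)*27 = -8029/104*27 = -216783/104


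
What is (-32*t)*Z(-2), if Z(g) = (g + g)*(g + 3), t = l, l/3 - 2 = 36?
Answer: 14592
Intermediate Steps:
l = 114 (l = 6 + 3*36 = 6 + 108 = 114)
t = 114
Z(g) = 2*g*(3 + g) (Z(g) = (2*g)*(3 + g) = 2*g*(3 + g))
(-32*t)*Z(-2) = (-32*114)*(2*(-2)*(3 - 2)) = -7296*(-2) = -3648*(-4) = 14592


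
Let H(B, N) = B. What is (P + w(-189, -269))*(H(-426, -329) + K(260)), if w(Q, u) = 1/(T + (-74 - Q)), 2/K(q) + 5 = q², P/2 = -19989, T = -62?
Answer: 61012787848844/3582535 ≈ 1.7031e+7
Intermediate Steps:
P = -39978 (P = 2*(-19989) = -39978)
K(q) = 2/(-5 + q²)
w(Q, u) = 1/(-136 - Q) (w(Q, u) = 1/(-62 + (-74 - Q)) = 1/(-136 - Q))
(P + w(-189, -269))*(H(-426, -329) + K(260)) = (-39978 - 1/(136 - 189))*(-426 + 2/(-5 + 260²)) = (-39978 - 1/(-53))*(-426 + 2/(-5 + 67600)) = (-39978 - 1*(-1/53))*(-426 + 2/67595) = (-39978 + 1/53)*(-426 + 2*(1/67595)) = -2118833*(-426 + 2/67595)/53 = -2118833/53*(-28795468/67595) = 61012787848844/3582535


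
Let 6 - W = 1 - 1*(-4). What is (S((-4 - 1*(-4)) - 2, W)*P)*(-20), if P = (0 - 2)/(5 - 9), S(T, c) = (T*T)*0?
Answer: 0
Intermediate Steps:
W = 1 (W = 6 - (1 - 1*(-4)) = 6 - (1 + 4) = 6 - 1*5 = 6 - 5 = 1)
S(T, c) = 0 (S(T, c) = T²*0 = 0)
P = ½ (P = -2/(-4) = -2*(-¼) = ½ ≈ 0.50000)
(S((-4 - 1*(-4)) - 2, W)*P)*(-20) = (0*(½))*(-20) = 0*(-20) = 0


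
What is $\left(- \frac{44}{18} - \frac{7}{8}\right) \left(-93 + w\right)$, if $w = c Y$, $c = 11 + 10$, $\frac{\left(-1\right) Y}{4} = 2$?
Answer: $\frac{6931}{8} \approx 866.38$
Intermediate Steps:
$Y = -8$ ($Y = \left(-4\right) 2 = -8$)
$c = 21$
$w = -168$ ($w = 21 \left(-8\right) = -168$)
$\left(- \frac{44}{18} - \frac{7}{8}\right) \left(-93 + w\right) = \left(- \frac{44}{18} - \frac{7}{8}\right) \left(-93 - 168\right) = \left(\left(-44\right) \frac{1}{18} - \frac{7}{8}\right) \left(-261\right) = \left(- \frac{22}{9} - \frac{7}{8}\right) \left(-261\right) = \left(- \frac{239}{72}\right) \left(-261\right) = \frac{6931}{8}$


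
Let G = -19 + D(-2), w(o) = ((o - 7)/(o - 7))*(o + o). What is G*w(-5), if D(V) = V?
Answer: 210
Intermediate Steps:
w(o) = 2*o (w(o) = ((-7 + o)/(-7 + o))*(2*o) = 1*(2*o) = 2*o)
G = -21 (G = -19 - 2 = -21)
G*w(-5) = -42*(-5) = -21*(-10) = 210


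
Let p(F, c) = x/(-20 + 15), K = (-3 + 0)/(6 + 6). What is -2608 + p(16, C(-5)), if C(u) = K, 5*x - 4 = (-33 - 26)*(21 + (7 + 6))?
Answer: -63198/25 ≈ -2527.9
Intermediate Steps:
x = -2002/5 (x = 4/5 + ((-33 - 26)*(21 + (7 + 6)))/5 = 4/5 + (-59*(21 + 13))/5 = 4/5 + (-59*34)/5 = 4/5 + (1/5)*(-2006) = 4/5 - 2006/5 = -2002/5 ≈ -400.40)
K = -1/4 (K = -3/12 = -3*1/12 = -1/4 ≈ -0.25000)
C(u) = -1/4
p(F, c) = 2002/25 (p(F, c) = -2002/(5*(-20 + 15)) = -2002/5/(-5) = -2002/5*(-1/5) = 2002/25)
-2608 + p(16, C(-5)) = -2608 + 2002/25 = -63198/25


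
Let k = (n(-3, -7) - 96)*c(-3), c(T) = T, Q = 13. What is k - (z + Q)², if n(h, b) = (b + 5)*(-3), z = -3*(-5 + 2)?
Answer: -214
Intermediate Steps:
z = 9 (z = -3*(-3) = 9)
n(h, b) = -15 - 3*b (n(h, b) = (5 + b)*(-3) = -15 - 3*b)
k = 270 (k = ((-15 - 3*(-7)) - 96)*(-3) = ((-15 + 21) - 96)*(-3) = (6 - 96)*(-3) = -90*(-3) = 270)
k - (z + Q)² = 270 - (9 + 13)² = 270 - 1*22² = 270 - 1*484 = 270 - 484 = -214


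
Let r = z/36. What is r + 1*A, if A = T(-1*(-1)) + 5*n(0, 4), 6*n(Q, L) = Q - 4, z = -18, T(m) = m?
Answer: -17/6 ≈ -2.8333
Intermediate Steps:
n(Q, L) = -⅔ + Q/6 (n(Q, L) = (Q - 4)/6 = (-4 + Q)/6 = -⅔ + Q/6)
r = -½ (r = -18/36 = -18*1/36 = -½ ≈ -0.50000)
A = -7/3 (A = -1*(-1) + 5*(-⅔ + (⅙)*0) = 1 + 5*(-⅔ + 0) = 1 + 5*(-⅔) = 1 - 10/3 = -7/3 ≈ -2.3333)
r + 1*A = -½ + 1*(-7/3) = -½ - 7/3 = -17/6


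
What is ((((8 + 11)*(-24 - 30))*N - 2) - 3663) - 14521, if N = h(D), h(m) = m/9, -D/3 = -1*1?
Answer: -18528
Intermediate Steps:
D = 3 (D = -(-3) = -3*(-1) = 3)
h(m) = m/9 (h(m) = m*(⅑) = m/9)
N = ⅓ (N = (⅑)*3 = ⅓ ≈ 0.33333)
((((8 + 11)*(-24 - 30))*N - 2) - 3663) - 14521 = ((((8 + 11)*(-24 - 30))*(⅓) - 2) - 3663) - 14521 = (((19*(-54))*(⅓) - 2) - 3663) - 14521 = ((-1026*⅓ - 2) - 3663) - 14521 = ((-342 - 2) - 3663) - 14521 = (-344 - 3663) - 14521 = -4007 - 14521 = -18528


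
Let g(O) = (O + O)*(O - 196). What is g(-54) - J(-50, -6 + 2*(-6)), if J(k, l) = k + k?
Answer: 27100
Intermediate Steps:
g(O) = 2*O*(-196 + O) (g(O) = (2*O)*(-196 + O) = 2*O*(-196 + O))
J(k, l) = 2*k
g(-54) - J(-50, -6 + 2*(-6)) = 2*(-54)*(-196 - 54) - 2*(-50) = 2*(-54)*(-250) - 1*(-100) = 27000 + 100 = 27100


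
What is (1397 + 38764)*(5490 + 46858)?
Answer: 2102348028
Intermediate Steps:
(1397 + 38764)*(5490 + 46858) = 40161*52348 = 2102348028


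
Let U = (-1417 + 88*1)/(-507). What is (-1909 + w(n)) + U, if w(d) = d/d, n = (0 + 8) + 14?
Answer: -322009/169 ≈ -1905.4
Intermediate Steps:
n = 22 (n = 8 + 14 = 22)
U = 443/169 (U = (-1417 + 88)*(-1/507) = -1329*(-1/507) = 443/169 ≈ 2.6213)
w(d) = 1
(-1909 + w(n)) + U = (-1909 + 1) + 443/169 = -1908 + 443/169 = -322009/169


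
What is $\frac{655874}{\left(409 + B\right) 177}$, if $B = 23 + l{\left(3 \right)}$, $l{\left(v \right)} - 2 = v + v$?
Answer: $\frac{327937}{38940} \approx 8.4216$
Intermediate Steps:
$l{\left(v \right)} = 2 + 2 v$ ($l{\left(v \right)} = 2 + \left(v + v\right) = 2 + 2 v$)
$B = 31$ ($B = 23 + \left(2 + 2 \cdot 3\right) = 23 + \left(2 + 6\right) = 23 + 8 = 31$)
$\frac{655874}{\left(409 + B\right) 177} = \frac{655874}{\left(409 + 31\right) 177} = \frac{655874}{440 \cdot 177} = \frac{655874}{77880} = 655874 \cdot \frac{1}{77880} = \frac{327937}{38940}$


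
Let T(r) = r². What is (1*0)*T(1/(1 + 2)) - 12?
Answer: -12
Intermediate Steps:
(1*0)*T(1/(1 + 2)) - 12 = (1*0)*(1/(1 + 2))² - 12 = 0*(1/3)² - 12 = 0*(⅓)² - 12 = 0*(⅑) - 12 = 0 - 12 = -12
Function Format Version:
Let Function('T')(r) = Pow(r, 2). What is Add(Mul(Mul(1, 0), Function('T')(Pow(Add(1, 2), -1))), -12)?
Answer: -12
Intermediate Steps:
Add(Mul(Mul(1, 0), Function('T')(Pow(Add(1, 2), -1))), -12) = Add(Mul(Mul(1, 0), Pow(Pow(Add(1, 2), -1), 2)), -12) = Add(Mul(0, Pow(Pow(3, -1), 2)), -12) = Add(Mul(0, Pow(Rational(1, 3), 2)), -12) = Add(Mul(0, Rational(1, 9)), -12) = Add(0, -12) = -12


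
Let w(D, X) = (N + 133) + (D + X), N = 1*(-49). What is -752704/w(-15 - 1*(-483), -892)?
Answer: 188176/85 ≈ 2213.8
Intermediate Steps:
N = -49
w(D, X) = 84 + D + X (w(D, X) = (-49 + 133) + (D + X) = 84 + (D + X) = 84 + D + X)
-752704/w(-15 - 1*(-483), -892) = -752704/(84 + (-15 - 1*(-483)) - 892) = -752704/(84 + (-15 + 483) - 892) = -752704/(84 + 468 - 892) = -752704/(-340) = -752704*(-1/340) = 188176/85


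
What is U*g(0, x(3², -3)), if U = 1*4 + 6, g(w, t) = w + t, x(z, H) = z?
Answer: 90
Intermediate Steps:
g(w, t) = t + w
U = 10 (U = 4 + 6 = 10)
U*g(0, x(3², -3)) = 10*(3² + 0) = 10*(9 + 0) = 10*9 = 90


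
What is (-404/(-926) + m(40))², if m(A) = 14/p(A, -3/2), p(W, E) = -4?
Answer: 8048569/857476 ≈ 9.3864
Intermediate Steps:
m(A) = -7/2 (m(A) = 14/(-4) = 14*(-¼) = -7/2)
(-404/(-926) + m(40))² = (-404/(-926) - 7/2)² = (-404*(-1/926) - 7/2)² = (202/463 - 7/2)² = (-2837/926)² = 8048569/857476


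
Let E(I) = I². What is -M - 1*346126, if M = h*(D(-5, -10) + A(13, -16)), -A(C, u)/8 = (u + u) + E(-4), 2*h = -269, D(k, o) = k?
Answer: -659165/2 ≈ -3.2958e+5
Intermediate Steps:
h = -269/2 (h = (½)*(-269) = -269/2 ≈ -134.50)
A(C, u) = -128 - 16*u (A(C, u) = -8*((u + u) + (-4)²) = -8*(2*u + 16) = -8*(16 + 2*u) = -128 - 16*u)
M = -33087/2 (M = -269*(-5 + (-128 - 16*(-16)))/2 = -269*(-5 + (-128 + 256))/2 = -269*(-5 + 128)/2 = -269/2*123 = -33087/2 ≈ -16544.)
-M - 1*346126 = -1*(-33087/2) - 1*346126 = 33087/2 - 346126 = -659165/2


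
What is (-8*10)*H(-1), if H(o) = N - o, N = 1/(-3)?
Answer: -160/3 ≈ -53.333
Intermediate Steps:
N = -⅓ ≈ -0.33333
H(o) = -⅓ - o
(-8*10)*H(-1) = (-8*10)*(-⅓ - 1*(-1)) = -80*(-⅓ + 1) = -80*⅔ = -160/3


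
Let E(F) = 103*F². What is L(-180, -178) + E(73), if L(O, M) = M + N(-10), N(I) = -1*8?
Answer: 548701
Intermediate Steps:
N(I) = -8
L(O, M) = -8 + M (L(O, M) = M - 8 = -8 + M)
L(-180, -178) + E(73) = (-8 - 178) + 103*73² = -186 + 103*5329 = -186 + 548887 = 548701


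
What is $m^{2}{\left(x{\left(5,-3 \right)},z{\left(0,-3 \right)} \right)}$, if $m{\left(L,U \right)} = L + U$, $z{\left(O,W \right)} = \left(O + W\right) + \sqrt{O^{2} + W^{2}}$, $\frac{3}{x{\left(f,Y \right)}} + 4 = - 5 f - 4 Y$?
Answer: $\frac{9}{289} \approx 0.031142$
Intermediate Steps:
$x{\left(f,Y \right)} = \frac{3}{-4 - 5 f - 4 Y}$ ($x{\left(f,Y \right)} = \frac{3}{-4 - \left(4 Y + 5 f\right)} = \frac{3}{-4 - 5 f - 4 Y}$)
$z{\left(O,W \right)} = O + W + \sqrt{O^{2} + W^{2}}$
$m^{2}{\left(x{\left(5,-3 \right)},z{\left(0,-3 \right)} \right)} = \left(- \frac{3}{4 + 4 \left(-3\right) + 5 \cdot 5} + \left(0 - 3 + \sqrt{0^{2} + \left(-3\right)^{2}}\right)\right)^{2} = \left(- \frac{3}{4 - 12 + 25} + \left(0 - 3 + \sqrt{0 + 9}\right)\right)^{2} = \left(- \frac{3}{17} + \left(0 - 3 + \sqrt{9}\right)\right)^{2} = \left(\left(-3\right) \frac{1}{17} + \left(0 - 3 + 3\right)\right)^{2} = \left(- \frac{3}{17} + 0\right)^{2} = \left(- \frac{3}{17}\right)^{2} = \frac{9}{289}$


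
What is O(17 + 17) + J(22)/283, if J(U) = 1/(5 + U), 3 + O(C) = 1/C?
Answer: -771707/259794 ≈ -2.9705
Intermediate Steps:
O(C) = -3 + 1/C
O(17 + 17) + J(22)/283 = (-3 + 1/(17 + 17)) + 1/((5 + 22)*283) = (-3 + 1/34) + (1/283)/27 = (-3 + 1/34) + (1/27)*(1/283) = -101/34 + 1/7641 = -771707/259794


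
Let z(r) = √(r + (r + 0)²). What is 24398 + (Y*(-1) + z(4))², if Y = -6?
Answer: 24454 + 24*√5 ≈ 24508.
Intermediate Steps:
z(r) = √(r + r²)
24398 + (Y*(-1) + z(4))² = 24398 + (-6*(-1) + √(4*(1 + 4)))² = 24398 + (6 + √(4*5))² = 24398 + (6 + √20)² = 24398 + (6 + 2*√5)²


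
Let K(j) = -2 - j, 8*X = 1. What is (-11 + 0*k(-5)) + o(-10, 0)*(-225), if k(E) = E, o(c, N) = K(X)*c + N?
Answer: -19169/4 ≈ -4792.3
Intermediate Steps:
X = ⅛ (X = (⅛)*1 = ⅛ ≈ 0.12500)
o(c, N) = N - 17*c/8 (o(c, N) = (-2 - 1*⅛)*c + N = (-2 - ⅛)*c + N = -17*c/8 + N = N - 17*c/8)
(-11 + 0*k(-5)) + o(-10, 0)*(-225) = (-11 + 0*(-5)) + (0 - 17/8*(-10))*(-225) = (-11 + 0) + (0 + 85/4)*(-225) = -11 + (85/4)*(-225) = -11 - 19125/4 = -19169/4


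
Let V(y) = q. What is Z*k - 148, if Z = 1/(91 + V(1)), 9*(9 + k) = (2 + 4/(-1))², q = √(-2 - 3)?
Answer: (-1332*√5 + 121289*I)/(9*(√5 - 91*I)) ≈ -148.09 + 0.0023088*I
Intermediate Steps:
q = I*√5 (q = √(-5) = I*√5 ≈ 2.2361*I)
k = -77/9 (k = -9 + (2 + 4/(-1))²/9 = -9 + (2 + 4*(-1))²/9 = -9 + (2 - 4)²/9 = -9 + (⅑)*(-2)² = -9 + (⅑)*4 = -9 + 4/9 = -77/9 ≈ -8.5556)
V(y) = I*√5
Z = 1/(91 + I*√5) ≈ 0.010982 - 0.00026986*I
Z*k - 148 = (91/8286 - I*√5/8286)*(-77/9) - 148 = (-7007/74574 + 77*I*√5/74574) - 148 = -11043959/74574 + 77*I*√5/74574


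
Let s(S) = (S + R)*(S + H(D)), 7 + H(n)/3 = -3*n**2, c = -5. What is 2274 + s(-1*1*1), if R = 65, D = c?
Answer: -13534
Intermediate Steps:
D = -5
H(n) = -21 - 9*n**2 (H(n) = -21 + 3*(-3*n**2) = -21 - 9*n**2)
s(S) = (-246 + S)*(65 + S) (s(S) = (S + 65)*(S + (-21 - 9*(-5)**2)) = (65 + S)*(S + (-21 - 9*25)) = (65 + S)*(S + (-21 - 225)) = (65 + S)*(S - 246) = (65 + S)*(-246 + S) = (-246 + S)*(65 + S))
2274 + s(-1*1*1) = 2274 + (-15990 + (-1*1*1)**2 - 181*(-1*1)) = 2274 + (-15990 + (-1*1)**2 - (-181)) = 2274 + (-15990 + (-1)**2 - 181*(-1)) = 2274 + (-15990 + 1 + 181) = 2274 - 15808 = -13534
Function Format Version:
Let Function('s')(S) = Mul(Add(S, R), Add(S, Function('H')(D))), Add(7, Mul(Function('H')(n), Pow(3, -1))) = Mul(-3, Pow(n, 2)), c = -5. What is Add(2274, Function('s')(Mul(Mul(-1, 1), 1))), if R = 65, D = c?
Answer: -13534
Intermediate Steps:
D = -5
Function('H')(n) = Add(-21, Mul(-9, Pow(n, 2))) (Function('H')(n) = Add(-21, Mul(3, Mul(-3, Pow(n, 2)))) = Add(-21, Mul(-9, Pow(n, 2))))
Function('s')(S) = Mul(Add(-246, S), Add(65, S)) (Function('s')(S) = Mul(Add(S, 65), Add(S, Add(-21, Mul(-9, Pow(-5, 2))))) = Mul(Add(65, S), Add(S, Add(-21, Mul(-9, 25)))) = Mul(Add(65, S), Add(S, Add(-21, -225))) = Mul(Add(65, S), Add(S, -246)) = Mul(Add(65, S), Add(-246, S)) = Mul(Add(-246, S), Add(65, S)))
Add(2274, Function('s')(Mul(Mul(-1, 1), 1))) = Add(2274, Add(-15990, Pow(Mul(Mul(-1, 1), 1), 2), Mul(-181, Mul(Mul(-1, 1), 1)))) = Add(2274, Add(-15990, Pow(Mul(-1, 1), 2), Mul(-181, Mul(-1, 1)))) = Add(2274, Add(-15990, Pow(-1, 2), Mul(-181, -1))) = Add(2274, Add(-15990, 1, 181)) = Add(2274, -15808) = -13534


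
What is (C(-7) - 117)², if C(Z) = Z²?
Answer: 4624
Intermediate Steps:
(C(-7) - 117)² = ((-7)² - 117)² = (49 - 117)² = (-68)² = 4624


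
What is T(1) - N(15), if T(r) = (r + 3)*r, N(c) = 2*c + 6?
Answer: -32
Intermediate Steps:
N(c) = 6 + 2*c
T(r) = r*(3 + r) (T(r) = (3 + r)*r = r*(3 + r))
T(1) - N(15) = 1*(3 + 1) - (6 + 2*15) = 1*4 - (6 + 30) = 4 - 1*36 = 4 - 36 = -32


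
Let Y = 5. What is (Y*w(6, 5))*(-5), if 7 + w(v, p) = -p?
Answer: 300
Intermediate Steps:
w(v, p) = -7 - p
(Y*w(6, 5))*(-5) = (5*(-7 - 1*5))*(-5) = (5*(-7 - 5))*(-5) = (5*(-12))*(-5) = -60*(-5) = 300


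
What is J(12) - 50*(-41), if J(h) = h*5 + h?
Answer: 2122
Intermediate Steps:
J(h) = 6*h (J(h) = 5*h + h = 6*h)
J(12) - 50*(-41) = 6*12 - 50*(-41) = 72 + 2050 = 2122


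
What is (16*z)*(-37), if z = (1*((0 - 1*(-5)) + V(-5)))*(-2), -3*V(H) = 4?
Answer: 13024/3 ≈ 4341.3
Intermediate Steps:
V(H) = -4/3 (V(H) = -1/3*4 = -4/3)
z = -22/3 (z = (1*((0 - 1*(-5)) - 4/3))*(-2) = (1*((0 + 5) - 4/3))*(-2) = (1*(5 - 4/3))*(-2) = (1*(11/3))*(-2) = (11/3)*(-2) = -22/3 ≈ -7.3333)
(16*z)*(-37) = (16*(-22/3))*(-37) = -352/3*(-37) = 13024/3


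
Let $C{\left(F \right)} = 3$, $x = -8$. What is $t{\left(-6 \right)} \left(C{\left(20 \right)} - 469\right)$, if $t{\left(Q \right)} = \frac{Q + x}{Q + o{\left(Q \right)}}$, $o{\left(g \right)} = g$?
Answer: $- \frac{1631}{3} \approx -543.67$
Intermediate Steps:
$t{\left(Q \right)} = \frac{-8 + Q}{2 Q}$ ($t{\left(Q \right)} = \frac{Q - 8}{Q + Q} = \frac{-8 + Q}{2 Q}$)
$t{\left(-6 \right)} \left(C{\left(20 \right)} - 469\right) = \frac{-8 - 6}{2 \left(-6\right)} \left(3 - 469\right) = \frac{1}{2} \left(- \frac{1}{6}\right) \left(-14\right) \left(-466\right) = \frac{7}{6} \left(-466\right) = - \frac{1631}{3}$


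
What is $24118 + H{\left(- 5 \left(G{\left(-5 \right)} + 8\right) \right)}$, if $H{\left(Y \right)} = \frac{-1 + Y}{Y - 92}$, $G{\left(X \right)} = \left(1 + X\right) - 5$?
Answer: $\frac{2098262}{87} \approx 24118.0$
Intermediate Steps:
$G{\left(X \right)} = -4 + X$
$H{\left(Y \right)} = \frac{-1 + Y}{-92 + Y}$
$24118 + H{\left(- 5 \left(G{\left(-5 \right)} + 8\right) \right)} = 24118 + \frac{-1 - 5 \left(\left(-4 - 5\right) + 8\right)}{-92 - 5 \left(\left(-4 - 5\right) + 8\right)} = 24118 + \frac{-1 - 5 \left(-9 + 8\right)}{-92 - 5 \left(-9 + 8\right)} = 24118 + \frac{-1 - -5}{-92 - -5} = 24118 + \frac{-1 + 5}{-92 + 5} = 24118 + \frac{1}{-87} \cdot 4 = 24118 - \frac{4}{87} = \frac{2098262}{87}$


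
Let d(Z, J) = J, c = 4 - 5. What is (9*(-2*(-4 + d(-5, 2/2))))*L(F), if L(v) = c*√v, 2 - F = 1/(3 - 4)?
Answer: -54*√3 ≈ -93.531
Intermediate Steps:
c = -1
F = 3 (F = 2 - 1/(3 - 4) = 2 - 1/(-1) = 2 - 1*(-1) = 2 + 1 = 3)
L(v) = -√v
(9*(-2*(-4 + d(-5, 2/2))))*L(F) = (9*(-2*(-4 + 2/2)))*(-√3) = (9*(-2*(-4 + 2*(½))))*(-√3) = (9*(-2*(-4 + 1)))*(-√3) = (9*(-2*(-3)))*(-√3) = (9*6)*(-√3) = 54*(-√3) = -54*√3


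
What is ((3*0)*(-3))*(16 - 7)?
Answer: 0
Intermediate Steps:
((3*0)*(-3))*(16 - 7) = (0*(-3))*9 = 0*9 = 0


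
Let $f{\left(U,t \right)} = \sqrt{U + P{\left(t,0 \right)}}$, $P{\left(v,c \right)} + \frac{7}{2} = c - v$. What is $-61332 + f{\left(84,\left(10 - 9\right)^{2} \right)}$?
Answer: $-61332 + \frac{\sqrt{318}}{2} \approx -61323.0$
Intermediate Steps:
$P{\left(v,c \right)} = - \frac{7}{2} + c - v$ ($P{\left(v,c \right)} = - \frac{7}{2} + \left(c - v\right) = - \frac{7}{2} + c - v$)
$f{\left(U,t \right)} = \sqrt{- \frac{7}{2} + U - t}$ ($f{\left(U,t \right)} = \sqrt{U - \left(\frac{7}{2} + t\right)} = \sqrt{- \frac{7}{2} + U - t}$)
$-61332 + f{\left(84,\left(10 - 9\right)^{2} \right)} = -61332 + \frac{\sqrt{-14 - 4 \left(10 - 9\right)^{2} + 4 \cdot 84}}{2} = -61332 + \frac{\sqrt{-14 - 4 \cdot 1^{2} + 336}}{2} = -61332 + \frac{\sqrt{-14 - 4 + 336}}{2} = -61332 + \frac{\sqrt{318}}{2}$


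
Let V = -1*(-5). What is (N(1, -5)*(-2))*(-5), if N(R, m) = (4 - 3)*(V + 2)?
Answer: 70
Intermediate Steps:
V = 5
N(R, m) = 7 (N(R, m) = (4 - 3)*(5 + 2) = 1*7 = 7)
(N(1, -5)*(-2))*(-5) = (7*(-2))*(-5) = -14*(-5) = 70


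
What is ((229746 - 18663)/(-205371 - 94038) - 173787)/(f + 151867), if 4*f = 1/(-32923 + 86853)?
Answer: -3741562943941840/3269621056499523 ≈ -1.1443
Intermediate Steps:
f = 1/215720 (f = 1/(4*(-32923 + 86853)) = (¼)/53930 = (¼)*(1/53930) = 1/215720 ≈ 4.6356e-6)
((229746 - 18663)/(-205371 - 94038) - 173787)/(f + 151867) = ((229746 - 18663)/(-205371 - 94038) - 173787)/(1/215720 + 151867) = (211083/(-299409) - 173787)/(32760749241/215720) = (211083*(-1/299409) - 173787)*(215720/32760749241) = (-70361/99803 - 173787)*(215720/32760749241) = -17344534322/99803*215720/32760749241 = -3741562943941840/3269621056499523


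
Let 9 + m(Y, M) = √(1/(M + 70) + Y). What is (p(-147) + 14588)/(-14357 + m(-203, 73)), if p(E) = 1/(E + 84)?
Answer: -944012479267/929648435184 - 919043*I*√1037751/929648435184 ≈ -1.0155 - 0.0010071*I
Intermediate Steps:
p(E) = 1/(84 + E)
m(Y, M) = -9 + √(Y + 1/(70 + M)) (m(Y, M) = -9 + √(1/(M + 70) + Y) = -9 + √(1/(70 + M) + Y) = -9 + √(Y + 1/(70 + M)))
(p(-147) + 14588)/(-14357 + m(-203, 73)) = (1/(84 - 147) + 14588)/(-14357 + (-9 + √((1 - 203*(70 + 73))/(70 + 73)))) = (1/(-63) + 14588)/(-14357 + (-9 + √((1 - 203*143)/143))) = (-1/63 + 14588)/(-14357 + (-9 + √((1 - 29029)/143))) = 919043/(63*(-14357 + (-9 + √((1/143)*(-29028))))) = 919043/(63*(-14357 + (-9 + √(-29028/143)))) = 919043/(63*(-14357 + (-9 + 2*I*√1037751/143))) = 919043/(63*(-14366 + 2*I*√1037751/143))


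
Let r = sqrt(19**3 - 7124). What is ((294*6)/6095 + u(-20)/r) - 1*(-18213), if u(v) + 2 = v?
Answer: 111009999/6095 + 22*I*sqrt(265)/265 ≈ 18213.0 + 1.3514*I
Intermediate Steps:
r = I*sqrt(265) (r = sqrt(6859 - 7124) = sqrt(-265) = I*sqrt(265) ≈ 16.279*I)
u(v) = -2 + v
((294*6)/6095 + u(-20)/r) - 1*(-18213) = ((294*6)/6095 + (-2 - 20)/((I*sqrt(265)))) - 1*(-18213) = (1764*(1/6095) - (-22)*I*sqrt(265)/265) + 18213 = (1764/6095 + 22*I*sqrt(265)/265) + 18213 = 111009999/6095 + 22*I*sqrt(265)/265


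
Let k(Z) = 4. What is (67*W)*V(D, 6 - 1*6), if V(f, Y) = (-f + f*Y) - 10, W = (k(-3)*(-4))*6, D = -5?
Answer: 32160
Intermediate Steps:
W = -96 (W = (4*(-4))*6 = -16*6 = -96)
V(f, Y) = -10 - f + Y*f (V(f, Y) = (-f + Y*f) - 10 = -10 - f + Y*f)
(67*W)*V(D, 6 - 1*6) = (67*(-96))*(-10 - 1*(-5) + (6 - 1*6)*(-5)) = -6432*(-10 + 5 + (6 - 6)*(-5)) = -6432*(-10 + 5 + 0*(-5)) = -6432*(-10 + 5 + 0) = -6432*(-5) = 32160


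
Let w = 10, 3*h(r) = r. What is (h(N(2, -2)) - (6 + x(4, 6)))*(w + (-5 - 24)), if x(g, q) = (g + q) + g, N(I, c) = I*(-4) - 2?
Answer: 1330/3 ≈ 443.33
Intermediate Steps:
N(I, c) = -2 - 4*I (N(I, c) = -4*I - 2 = -2 - 4*I)
h(r) = r/3
x(g, q) = q + 2*g
(h(N(2, -2)) - (6 + x(4, 6)))*(w + (-5 - 24)) = ((-2 - 4*2)/3 - (6 + (6 + 2*4)))*(10 + (-5 - 24)) = ((-2 - 8)/3 - (6 + (6 + 8)))*(10 - 29) = ((⅓)*(-10) - (6 + 14))*(-19) = (-10/3 - 1*20)*(-19) = (-10/3 - 20)*(-19) = -70/3*(-19) = 1330/3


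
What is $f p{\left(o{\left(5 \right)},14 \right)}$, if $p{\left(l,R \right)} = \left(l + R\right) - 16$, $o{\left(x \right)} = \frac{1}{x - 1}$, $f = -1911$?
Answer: $\frac{13377}{4} \approx 3344.3$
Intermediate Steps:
$o{\left(x \right)} = \frac{1}{-1 + x}$
$p{\left(l,R \right)} = -16 + R + l$ ($p{\left(l,R \right)} = \left(R + l\right) - 16 = -16 + R + l$)
$f p{\left(o{\left(5 \right)},14 \right)} = - 1911 \left(-16 + 14 + \frac{1}{-1 + 5}\right) = - 1911 \left(-16 + 14 + \frac{1}{4}\right) = \left(-1911\right) \left(- \frac{7}{4}\right) = \frac{13377}{4}$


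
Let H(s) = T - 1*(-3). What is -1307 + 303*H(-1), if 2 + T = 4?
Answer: 208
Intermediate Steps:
T = 2 (T = -2 + 4 = 2)
H(s) = 5 (H(s) = 2 - 1*(-3) = 2 + 3 = 5)
-1307 + 303*H(-1) = -1307 + 303*5 = -1307 + 1515 = 208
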